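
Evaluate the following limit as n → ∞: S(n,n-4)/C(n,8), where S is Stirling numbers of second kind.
105

Reasoning: The leading term of S(n,n-4) as a polynomial in n is (7)!!·C(n,8), so the ratio → (7)!! = 105.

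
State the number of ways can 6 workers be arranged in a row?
720

Explanation: Arrangements of 6 distinct objects: 6! = 720.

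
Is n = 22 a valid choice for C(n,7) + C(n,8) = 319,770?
No

C(22,7) + C(22,8) = 170,544 + 319,770 = 490,314, which does not equal 319,770.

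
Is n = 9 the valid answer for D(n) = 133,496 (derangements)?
Yes

Solution: D(9) = (9-1)·[D(8) + D(7)] = 8·[14,833 + 1,854] = 133,496, which equals 133,496.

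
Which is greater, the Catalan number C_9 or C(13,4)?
C_9

Solution: C_9 = C(18,9)/(9+1) = 48,620/10 = 4,862; C(13,4) = 715.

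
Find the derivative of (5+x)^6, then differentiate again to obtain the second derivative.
30(5+x)^4

First derivative: 6(5+x)^{5}. Second derivative: 6·5·(5+x)^{4} = 30(5+x)^{4}.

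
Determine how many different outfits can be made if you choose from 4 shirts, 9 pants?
By the multiplication principle: 4 × 9 = 36.
Final answer: 36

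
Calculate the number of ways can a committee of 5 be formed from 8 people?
56
C(8,5) = 8! / (5! × (8-5)!)
         = 8! / (5! × 3!)
         = 56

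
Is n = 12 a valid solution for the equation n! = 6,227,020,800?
No

Explanation: 12! = 12·11! = 12·39,916,800 = 479,001,600, which does not equal 6,227,020,800.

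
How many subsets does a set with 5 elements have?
Each element can be included or excluded: 2^5 = 32.
Final answer: 32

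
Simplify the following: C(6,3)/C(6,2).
4/3

Reasoning: C(n,k+1)/C(n,k) = (n−k)/(k+1). Here (6−2)/(2+1) = 4/3 = 4/3.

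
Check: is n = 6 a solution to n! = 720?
6! = 6·5! = 6·120 = 720, which equals 720.
Final answer: Yes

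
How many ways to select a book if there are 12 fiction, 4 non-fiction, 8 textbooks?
24

Explanation: By the addition principle: 12 + 4 + 8 = 24.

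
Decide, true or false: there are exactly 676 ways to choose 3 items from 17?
False

Explanation: C(17,3) = 680 ≠ 676.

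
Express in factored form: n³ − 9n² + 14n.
n³ − 9n² + 14n = n(n² − 9n + 14) = n(n − 2)(n − 7).
Final answer: n(n − 2)(n − 7)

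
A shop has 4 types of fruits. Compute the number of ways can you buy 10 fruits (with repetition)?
286
Stars and bars: C(10+4-1, 10) = C(13, 10) = 286.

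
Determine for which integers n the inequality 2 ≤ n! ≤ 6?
2, 3

Explanation: n! is strictly increasing; 2! = 2 and 3! = 6, so valid n = 2, 3.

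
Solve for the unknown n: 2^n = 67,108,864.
26

Working:
67,108,864 = 1,024 × 1,024 × 64 = 2^10 × 2^10 × 2^6 = 2^26, so n = 26.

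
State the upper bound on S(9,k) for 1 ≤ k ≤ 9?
7,770

Explanation: Row S(9,k) for k = 1..9 (via S(n,k) = k·S(n−1,k) + S(n−1,k−1)): 1, 255, 3,025, 7,770, 6,951, 2,646, 462, 36, 1. The row is unimodal; maximum at k = 4: 7,770.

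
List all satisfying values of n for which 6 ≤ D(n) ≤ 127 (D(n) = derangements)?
Using D(n) = (n−1)[D(n−1) + D(n−2)] with D(1)=0, D(2)=1: D(3)=2; D(4)=9; D(5)=44; D(6)=265. So valid n = 4, 5.
Final answer: 4, 5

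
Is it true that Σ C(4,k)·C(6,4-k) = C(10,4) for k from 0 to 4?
True

Working:
Vandermonde's identity gives C(10,4) = 210; RHS C(10,4) = 210.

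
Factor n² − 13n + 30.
(n − 3)(n − 10)
Seek roots whose sum is 13 and product is 30: (3, 10). So n² − 13n + 30 = (n − 3)(n − 10).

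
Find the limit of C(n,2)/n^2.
C(n,2) ≈ n^2/2! for large n. Limit = 1/2! = 1/2.
Final answer: 1/2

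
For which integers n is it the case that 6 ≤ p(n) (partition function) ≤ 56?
5, 6, 7, 8, 9, 10, 11

Working:
Tabulating p(n) via p(n) = p(n−1) + p(n−2) − p(n−5) − p(n−7) + …: p(4)=5; p(5)=7; p(6)=11; p(7)=15; p(8)=22; p(9)=30; p(10)=42; p(11)=56; p(12)=77. So valid n = 5, 6, 7, 8, 9, 10, 11.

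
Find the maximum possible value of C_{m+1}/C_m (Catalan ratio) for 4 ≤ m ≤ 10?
7/2

Solution: C_{m+1}/C_m = 2(2m+1)/(m+2), which increases with m. Maximum at m = 10: 2·21/12 = 7/2.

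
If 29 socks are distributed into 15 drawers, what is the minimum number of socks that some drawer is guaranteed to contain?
2

Working:
Pigeonhole: ⌈29/15⌉ = 2.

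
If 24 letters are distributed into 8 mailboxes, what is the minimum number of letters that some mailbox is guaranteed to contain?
3

Working:
Pigeonhole: ⌈24/8⌉ = 3.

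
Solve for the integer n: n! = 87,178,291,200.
14

Reasoning: n! is strictly increasing. 12! = 479,001,600, 13! = 6,227,020,800, 14! = 87,178,291,200 ✓. So n = 14.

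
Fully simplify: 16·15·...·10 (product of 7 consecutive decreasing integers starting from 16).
57,657,600

This is P(16,7) = 16!/(9)! = 57,657,600.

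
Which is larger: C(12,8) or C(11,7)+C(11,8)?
Equal

Reasoning: By Pascal's identity: C(12,8) = C(11,7)+C(11,8) = 495. Equal.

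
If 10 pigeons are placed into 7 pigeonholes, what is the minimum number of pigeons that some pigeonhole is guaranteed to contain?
2

Reasoning: Pigeonhole: ⌈10/7⌉ = 2.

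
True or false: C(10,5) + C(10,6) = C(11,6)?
Pascal's identity C(n,k) + C(n,k+1) = C(n+1,k+1): 252 + 210 = 462 = C(11,6).
Final answer: True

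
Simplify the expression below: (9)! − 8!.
322,560
(9)! − 8! = (9)·8! − 8! = (9−1)·8! = 8·8! = 322,560.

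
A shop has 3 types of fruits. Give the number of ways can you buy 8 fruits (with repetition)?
45
Stars and bars: C(8+3-1, 8) = C(10, 8) = 45.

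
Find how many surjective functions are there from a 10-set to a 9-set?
16,329,600

Reasoning: Onto functions = 9! × S(10,9)
First compute S(10,9) via recurrence:
Using the Stirling recurrence: S(n,k) = k·S(n-1,k) + S(n-1,k-1)
S(10,9) = 9·S(9,9) + S(9,8)
         = 9·1 + 36
         = 9 + 36
         = 45
Then: 362880 × 45 = 16,329,600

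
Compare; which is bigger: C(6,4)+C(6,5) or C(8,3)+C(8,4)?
C(8,3)+C(8,4)

Working:
First=21, Second=126.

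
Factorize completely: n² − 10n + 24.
(n − 4)(n − 6)

Reasoning: Seek roots whose sum is 10 and product is 24: (4, 6). So n² − 10n + 24 = (n − 4)(n − 6).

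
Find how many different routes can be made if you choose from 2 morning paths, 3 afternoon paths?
6

By the multiplication principle: 2 × 3 = 6.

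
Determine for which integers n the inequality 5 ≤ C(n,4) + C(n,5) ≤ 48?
5, 6

Working:
C(4,4)+C(4,5)=1; C(5,4)+C(5,5)=6; C(6,4)+C(6,5)=21; C(7,4)+C(7,5)=56. So valid n = 5, 6.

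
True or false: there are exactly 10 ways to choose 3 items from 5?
True
C(5,3) = 10.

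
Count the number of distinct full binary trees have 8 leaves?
429

Explanation: Using the Catalan number formula: C_n = C(2n, n) / (n+1)
C_7 = C(14, 7) / (7+1)
     = 3432 / 8
     = 429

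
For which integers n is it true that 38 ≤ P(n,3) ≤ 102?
5
P(4,3)=24; P(5,3)=60; P(6,3)=120. So valid n = 5.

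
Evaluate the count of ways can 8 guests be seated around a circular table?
5,040

Explanation: Circular arrangements: (8-1)! = 5,040.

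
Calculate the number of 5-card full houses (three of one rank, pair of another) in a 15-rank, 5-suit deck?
Triple rank: 15. Triple suits: C(5,3)=10. Pair rank: 14. Pair suits: C(5,2)=10. Total: 21,000.

Answer: 21,000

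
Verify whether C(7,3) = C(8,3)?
LHS = C(7,3) = 35; RHS = C(8,3) = 56. 35 ≠ 56, so the statement does not hold.

Answer: False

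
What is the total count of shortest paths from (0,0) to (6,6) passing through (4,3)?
350

Reasoning: To (4,3): C(7,4)=35. From there: C(5,2)=10. Total: 350.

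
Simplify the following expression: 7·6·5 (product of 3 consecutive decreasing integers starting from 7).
210
This is P(7,3) = 7!/(4)! = 210.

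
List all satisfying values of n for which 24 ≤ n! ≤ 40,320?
4, 5, 6, 7, 8
n! is strictly increasing; 4! = 24 and 8! = 40,320, so valid n = 4, 5, 6, 7, 8.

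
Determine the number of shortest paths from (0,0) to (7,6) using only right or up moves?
1,716

Working:
Choose 7 rights from 13 moves: C(13,7) = 1,716.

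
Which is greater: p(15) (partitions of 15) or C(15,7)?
Pentagonal recurrence p(n) = p(n−1) + p(n−2) − p(n−5) − p(n−7) + …: p(15) = p(14) + p(13) − p(10) − p(8) + p(3) + p(0) = 135 + 101 − 42 − 22 + 3 + 1 = 176; C(15,7) = 6,435.
Final answer: C(15,7)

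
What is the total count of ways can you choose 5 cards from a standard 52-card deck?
2,598,960
C(52,5) = 2,598,960.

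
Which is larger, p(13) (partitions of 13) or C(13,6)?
C(13,6)

Working:
Pentagonal recurrence p(n) = p(n−1) + p(n−2) − p(n−5) − p(n−7) + …: p(13) = p(12) + p(11) − p(8) − p(6) + p(1) = 77 + 56 − 22 − 11 + 1 = 101; C(13,6) = 1,716.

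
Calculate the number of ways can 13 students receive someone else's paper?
2,290,792,932

Working:
Using D(n) = (n-1)[D(n-1) + D(n-2)]:
D(13) = (13-1) × [D(12) + D(11)]
      = 12 × [176214841 + 14684570]
      = 12 × 190899411
      = 2,290,792,932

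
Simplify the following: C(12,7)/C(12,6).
C(n,k+1)/C(n,k) = (n−k)/(k+1). Here (12−6)/(6+1) = 6/7 = 6/7.

Answer: 6/7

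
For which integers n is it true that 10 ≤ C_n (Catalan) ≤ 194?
4, 5, 6

Reasoning: C_3=5; C_4=14; C_5=42; C_6=132; C_7=429. So valid n = 4, 5, 6.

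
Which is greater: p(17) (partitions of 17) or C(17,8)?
Pentagonal recurrence p(n) = p(n−1) + p(n−2) − p(n−5) − p(n−7) + …: p(17) = p(16) + p(15) − p(12) − p(10) + p(5) + p(2) = 231 + 176 − 77 − 42 + 7 + 2 = 297; C(17,8) = 24,310.
Final answer: C(17,8)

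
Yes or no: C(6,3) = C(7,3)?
No

LHS = C(6,3) = 20; RHS = C(7,3) = 35. 20 ≠ 35, so the statement does not hold.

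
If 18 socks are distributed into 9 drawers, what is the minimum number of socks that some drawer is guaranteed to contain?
2

Reasoning: Pigeonhole: ⌈18/9⌉ = 2.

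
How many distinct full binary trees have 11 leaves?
Using the Catalan number formula: C_n = C(2n, n) / (n+1)
C_10 = C(20, 10) / (10+1)
     = 184756 / 11
     = 16,796

Answer: 16,796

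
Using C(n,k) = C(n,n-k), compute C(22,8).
319,770

Reasoning: C(22,8) = C(22,14) = 319,770.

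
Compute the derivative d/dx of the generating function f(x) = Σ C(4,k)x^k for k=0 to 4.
Σ k·C(4,k)x^(k-1) for k=1 to 4

Explanation: Term-by-term differentiation gives Σ k·C(4,k)x^{k-1} for k=1 to 4.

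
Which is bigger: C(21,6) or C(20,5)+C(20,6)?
Equal

Explanation: By Pascal's identity: C(21,6) = C(20,5)+C(20,6) = 54,264. Equal.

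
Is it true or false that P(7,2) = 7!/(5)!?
True

Explanation: Permutation formula P(n,k) = n!/(n-k)!: 7!/5! = 5,040/120 = 42 = P(7,2). The statement holds.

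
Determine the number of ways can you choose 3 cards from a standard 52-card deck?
C(52,3) = 22,100.
Final answer: 22,100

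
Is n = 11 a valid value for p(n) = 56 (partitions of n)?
Yes

Solution: Pentagonal recurrence p(n) = p(n−1) + p(n−2) − p(n−5) − p(n−7) + …: p(11) = p(10) + p(9) − p(6) − p(4) = 42 + 30 − 11 − 5 = 56, which equals 56.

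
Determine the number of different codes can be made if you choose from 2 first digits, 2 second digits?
By the multiplication principle: 2 × 2 = 4.
Final answer: 4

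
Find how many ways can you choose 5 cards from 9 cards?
126

Explanation: C(9,5) = 9! / (5! × (9-5)!)
         = 9! / (5! × 4!)
         = 126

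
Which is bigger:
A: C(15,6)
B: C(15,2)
A

Explanation: A=C(15,6)=5,005, B=C(15,2)=105.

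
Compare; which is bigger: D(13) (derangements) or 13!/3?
D(13) = (13-1)·[D(12) + D(11)] = 12·[176,214,841 + 14,684,570] = 2,290,792,932; 13!/3 = 6,227,020,800/3 = 2,075,673,600.
Final answer: D(13)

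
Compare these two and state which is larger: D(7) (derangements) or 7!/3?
D(7)

D(7) = (7-1)·[D(6) + D(5)] = 6·[265 + 44] = 1,854; 7!/3 = 5,040/3 = 1,680.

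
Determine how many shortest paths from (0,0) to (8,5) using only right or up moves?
Choose 8 rights from 13 moves: C(13,8) = 1,287.

Answer: 1,287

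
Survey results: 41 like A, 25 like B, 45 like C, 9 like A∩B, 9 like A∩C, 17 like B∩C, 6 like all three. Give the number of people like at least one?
82
|A∪B∪C| = 41+25+45-9-9-17+6 = 82.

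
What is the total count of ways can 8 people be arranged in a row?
40,320

Explanation: Arrangements of 8 distinct objects: 8! = 40,320.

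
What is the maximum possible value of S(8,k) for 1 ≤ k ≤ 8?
1,701

Working:
Row S(8,k) for k = 1..8 (via S(n,k) = k·S(n−1,k) + S(n−1,k−1)): 1, 127, 966, 1,701, 1,050, 266, 28, 1. The row is unimodal; maximum at k = 4: 1,701.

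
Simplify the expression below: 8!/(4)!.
1,680

Solution: This equals 8×7×...×5 = 1,680.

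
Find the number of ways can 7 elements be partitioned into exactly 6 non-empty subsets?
21

Reasoning: This equals S(7,6), the Stirling number of the 2nd kind.
Using the Stirling recurrence: S(n,k) = k·S(n-1,k) + S(n-1,k-1)
S(7,6) = 6·S(6,6) + S(6,5)
         = 6·1 + 15
         = 6 + 15
         = 21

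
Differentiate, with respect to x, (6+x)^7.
7(6+x)^6

Working:
Using the power rule: d/dx (6+x)^7 = 7(6+x)^{6}.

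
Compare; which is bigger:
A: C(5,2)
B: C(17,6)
B
A=C(5,2)=10, B=C(17,6)=12,376.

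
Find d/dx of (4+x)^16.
16(4+x)^15

Solution: Using the power rule: d/dx (4+x)^16 = 16(4+x)^{15}.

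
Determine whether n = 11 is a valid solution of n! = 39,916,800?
Yes

Solution: 11! = 11·10! = 11·3,628,800 = 39,916,800, which equals 39,916,800.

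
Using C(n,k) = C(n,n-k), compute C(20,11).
167,960

Explanation: C(20,11) = C(20,9) = 167,960.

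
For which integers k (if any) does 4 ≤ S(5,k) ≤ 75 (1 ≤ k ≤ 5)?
2, 3, 4

Solution: S(5,1)=1; S(5,2)=15; S(5,3)=25; S(5,4)=10; S(5,5)=1. So valid k = 2, 3, 4.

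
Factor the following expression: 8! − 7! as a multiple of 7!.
7 × 7! = 35,280

Explanation: 8! − 7! = 8·7! − 7! = (8 − 1)·7! = 7 × 7! = 35,280.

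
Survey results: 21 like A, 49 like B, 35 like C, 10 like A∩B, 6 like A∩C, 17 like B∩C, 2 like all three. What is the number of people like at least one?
74

|A∪B∪C| = 21+49+35-10-6-17+2 = 74.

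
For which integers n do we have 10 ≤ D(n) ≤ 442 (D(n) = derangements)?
5, 6

Solution: Using D(n) = (n−1)[D(n−1) + D(n−2)] with D(1)=0, D(2)=1: D(4)=9; D(5)=44; D(6)=265; D(7)=1,854. So valid n = 5, 6.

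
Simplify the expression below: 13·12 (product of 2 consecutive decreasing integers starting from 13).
This is P(13,2) = 13!/(11)! = 156.
Final answer: 156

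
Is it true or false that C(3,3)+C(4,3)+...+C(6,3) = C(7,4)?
Hockey stick identity gives Σ = C(7,4) = 35; RHS C(7,4) = 35.
Final answer: True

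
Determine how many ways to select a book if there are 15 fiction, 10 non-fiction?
By the addition principle: 15 + 10 = 25.
Final answer: 25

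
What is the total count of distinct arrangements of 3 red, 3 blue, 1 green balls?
140
Multinomial: 7!/(3! × 3! × 1!) = 140.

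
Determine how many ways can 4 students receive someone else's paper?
Using D(n) = (n-1)[D(n-1) + D(n-2)]:
D(4) = (4-1) × [D(3) + D(2)]
      = 3 × [2 + 1]
      = 3 × 3
      = 9

Answer: 9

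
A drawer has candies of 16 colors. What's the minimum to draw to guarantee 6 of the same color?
81

Explanation: Worst case: 5 of each = 80. One more: 81.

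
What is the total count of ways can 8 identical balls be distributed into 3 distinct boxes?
45

Working:
C(8+3-1, 3-1) = C(10, 2) = 45.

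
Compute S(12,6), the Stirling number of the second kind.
Using the Stirling recurrence: S(n,k) = k·S(n-1,k) + S(n-1,k-1)
S(12,6) = 6·S(11,6) + S(11,5)
         = 6·179487 + 246730
         = 1076922 + 246730
         = 1,323,652
Final answer: 1,323,652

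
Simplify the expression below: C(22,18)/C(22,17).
5/18

Working:
C(n,k+1)/C(n,k) = (n−k)/(k+1). Here (22−17)/(17+1) = 5/18 = 5/18.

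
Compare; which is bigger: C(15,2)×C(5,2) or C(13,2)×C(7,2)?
C(13,2)×C(7,2)

Solution: C(15,2)×C(5,2)=1,050, C(13,2)×C(7,2)=1,638.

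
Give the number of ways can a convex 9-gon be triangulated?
429

Reasoning: Using the Catalan number formula: C_n = C(2n, n) / (n+1)
C_7 = C(14, 7) / (7+1)
     = 3432 / 8
     = 429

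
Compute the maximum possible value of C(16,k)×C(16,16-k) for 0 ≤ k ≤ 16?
165,636,900
C(16,k)·C(16,16-k) = C(16,k)², maximised at the centre k = 8: C(16,8)² = 165,636,900.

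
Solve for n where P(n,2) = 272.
17

Solution: P(n,2) = n(n−1) is increasing in n; n(n−1) ≈ (n−0.5)^2 = 272 gives n ≈ 17.0. Check: P(15,2) = 210, P(16,2) = 240, P(17,2) = 272 ✓. So n = 17.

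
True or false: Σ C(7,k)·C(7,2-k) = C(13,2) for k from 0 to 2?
False

Working:
Vandermonde's identity gives C(14,2) = 91; RHS C(13,2) = 78.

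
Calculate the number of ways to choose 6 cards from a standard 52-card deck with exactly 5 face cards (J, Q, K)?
31,680
12 face cards and 40 non-face cards: C(12,5) × C(40,1) = 792 × 40 = 31,680.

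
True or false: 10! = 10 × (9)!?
True

Reasoning: By definition n! = n × (n-1)!, so 10! = 10 × 9!.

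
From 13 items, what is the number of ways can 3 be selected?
286

Explanation: C(13,3) = 13! / (3! × (13-3)!)
         = 13! / (3! × 10!)
         = 286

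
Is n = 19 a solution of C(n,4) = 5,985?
No

C(19,4) = 19·18·17·16/4! = 93,024/24 = 3,876, which does not equal 5,985.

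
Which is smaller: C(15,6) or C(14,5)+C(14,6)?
Equal

Explanation: By Pascal's identity: C(15,6) = C(14,5)+C(14,6) = 5,005. Equal.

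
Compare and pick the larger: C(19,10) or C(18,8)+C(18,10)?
C(19,10)
C(19,10)=92,378; C(18,8)+C(18,10)=43,758+43,758=87,516.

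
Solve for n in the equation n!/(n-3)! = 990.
11

Solution: n!/(n-3)! = n×(n-1)×(n-2), a product of 3 consecutive integers ≈ (n−1)^3. 990^(1/3) + 1 ≈ 11.0; check n = 11: 11×10×9 = 990 ✓. So n = 11.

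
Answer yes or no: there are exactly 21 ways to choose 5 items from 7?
C(7,5) = 21.

Answer: Yes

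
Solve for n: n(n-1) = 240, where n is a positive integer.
16
n² − n − 240 = 0, so n = (1 ± √(1 + 4·240))/2 = (1 ± √961)/2 = (1 ± 31)/2, i.e. n = 16 or n = -15. Taking the positive root, n = 16 (check: 16×15 = 240).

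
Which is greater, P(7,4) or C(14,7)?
C(14,7)
P(7,4)=840, C(14,7)=3,432.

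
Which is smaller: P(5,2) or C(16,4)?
P(5,2)

Working:
P(5,2)=20, C(16,4)=1,820.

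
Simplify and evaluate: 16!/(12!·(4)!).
This is C(16,12) = 1,820.

Answer: 1,820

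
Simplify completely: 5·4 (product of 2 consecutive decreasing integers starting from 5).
20

Explanation: This is P(5,2) = 5!/(3)! = 20.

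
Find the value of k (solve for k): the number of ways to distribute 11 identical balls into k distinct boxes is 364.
Stars and bars: the count is C(11+k−1, k−1), increasing in k. k=2: C(12,1) = 12, k=3: C(13,2) = 78, k=4: C(14,3) = 364 ✓. So k = 4.

Answer: 4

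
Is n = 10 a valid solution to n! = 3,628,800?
Yes

Solution: 10! = 10·9! = 10·362,880 = 3,628,800, which equals 3,628,800.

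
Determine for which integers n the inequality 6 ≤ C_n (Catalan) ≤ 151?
4, 5, 6

C_3=5; C_4=14; C_5=42; C_6=132; C_7=429. So valid n = 4, 5, 6.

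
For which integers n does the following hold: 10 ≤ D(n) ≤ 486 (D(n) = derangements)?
5, 6

Working:
Using D(n) = (n−1)[D(n−1) + D(n−2)] with D(1)=0, D(2)=1: D(4)=9; D(5)=44; D(6)=265; D(7)=1,854. So valid n = 5, 6.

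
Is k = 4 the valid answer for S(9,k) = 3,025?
No

Explanation: S(9,4) = 4·S(8,4) + S(8,3) = 4·1,701 + 966 = 7,770, which does not equal 3,025.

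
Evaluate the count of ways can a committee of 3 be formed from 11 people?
165

Explanation: C(11,3) = 11! / (3! × (11-3)!)
         = 11! / (3! × 8!)
         = 165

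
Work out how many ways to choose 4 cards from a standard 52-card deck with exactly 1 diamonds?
13 diamonds and 39 non-diamonds: C(13,1) × C(39,3) = 13 × 9139 = 118,807.

Answer: 118,807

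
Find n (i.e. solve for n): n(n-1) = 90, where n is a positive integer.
10

Solution: n² − n − 90 = 0, so n = (1 ± √(1 + 4·90))/2 = (1 ± √361)/2 = (1 ± 19)/2, i.e. n = 10 or n = -9. Taking the positive root, n = 10 (check: 10×9 = 90).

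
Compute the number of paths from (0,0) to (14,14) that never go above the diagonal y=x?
Counted by the Catalan number C_14: C_14 = C(28,14)/(14+1) = 40,116,600/15 = 2,674,440.
Final answer: 2,674,440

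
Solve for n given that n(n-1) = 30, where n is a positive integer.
6

Working:
n² − n − 30 = 0, so n = (1 ± √(1 + 4·30))/2 = (1 ± √121)/2 = (1 ± 11)/2, i.e. n = 6 or n = -5. Taking the positive root, n = 6 (check: 6×5 = 30).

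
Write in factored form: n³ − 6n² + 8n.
n³ − 6n² + 8n = n(n² − 6n + 8) = n(n − 2)(n − 4).
Final answer: n(n − 2)(n − 4)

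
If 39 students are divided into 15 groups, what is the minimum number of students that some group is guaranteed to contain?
3

Explanation: Pigeonhole: ⌈39/15⌉ = 3.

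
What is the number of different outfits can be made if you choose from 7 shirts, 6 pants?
42

By the multiplication principle: 7 × 6 = 42.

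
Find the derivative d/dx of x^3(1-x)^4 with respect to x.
Product rule: 3x^{2}(1-x)^{4} + x^3·(-4)(1-x)^{3}.

Answer: 3x^2(1-x)^4 - 4x^3(1-x)^3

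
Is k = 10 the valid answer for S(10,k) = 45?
No

Working:
S(10,10) = 10·S(9,10) + S(9,9) = 10·0 + 1 = 1, which does not equal 45.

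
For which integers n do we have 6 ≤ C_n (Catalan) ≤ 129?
4, 5

Solution: C_3=5; C_4=14; C_5=42; C_6=132. So valid n = 4, 5.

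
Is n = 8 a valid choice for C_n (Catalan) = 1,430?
C_8 = C(16,8)/(8+1) = 12,870/9 = 1,430, which equals 1,430.

Answer: Yes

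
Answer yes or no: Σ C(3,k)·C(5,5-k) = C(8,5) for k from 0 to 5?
Yes

Working:
Vandermonde's identity gives C(8,5) = 56; RHS C(8,5) = 56.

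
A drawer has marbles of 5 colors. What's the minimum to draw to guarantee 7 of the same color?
Worst case: 6 of each = 30. One more: 31.

Answer: 31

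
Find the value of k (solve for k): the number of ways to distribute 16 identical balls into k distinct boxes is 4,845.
5

Explanation: Stars and bars: the count is C(16+k−1, k−1), increasing in k. k=3: C(18,2) = 153, k=4: C(19,3) = 969, k=5: C(20,4) = 4,845 ✓. So k = 5.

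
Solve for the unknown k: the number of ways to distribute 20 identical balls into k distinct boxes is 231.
3

Solution: Stars and bars: the count is C(20+k−1, k−1), increasing in k. k=2: C(21,1) = 21, k=3: C(22,2) = 231 ✓. So k = 3.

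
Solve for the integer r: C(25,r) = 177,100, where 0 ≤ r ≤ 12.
6

C(25,r) is increasing for 0 ≤ r ≤ 12. Stepping up (C(25,r+1) = C(25,r)·(25−r)/(r+1)): C(25,1) = 25, C(25,2) = 300, C(25,3) = 2,300, C(25,4) = 12,650, C(25,5) = 53,130, C(25,6) = 177,100 ✓. So r = 6.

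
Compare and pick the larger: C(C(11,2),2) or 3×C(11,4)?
C(C(11,2),2)

Solution: C(C(11,2),2)=1,485, 3×C(11,4)=990.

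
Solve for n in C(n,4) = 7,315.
22

Solution: C(n,4) = n(n−1)(n−2)(n−3)/4! is increasing in n, and n(n−1)(n−2)(n−3) = 4!·7,315 = 175,560 ≈ (n−1.5)^4 gives n ≈ 22.0. Check: C(20,4) = 4,845, C(21,4) = 5,985, C(22,4) = 7,315 ✓. So n = 22.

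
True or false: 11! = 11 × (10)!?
True

Working:
By definition n! = n × (n-1)!, so 11! = 11 × 10!.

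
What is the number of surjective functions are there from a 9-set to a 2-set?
Onto functions = 2! × S(9,2)
First compute S(9,2) via recurrence:
Using the Stirling recurrence: S(n,k) = k·S(n-1,k) + S(n-1,k-1)
S(9,2) = 2·S(8,2) + S(8,1)
         = 2·127 + 1
         = 254 + 1
         = 255
Then: 2 × 255 = 510
Final answer: 510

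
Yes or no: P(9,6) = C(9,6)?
No

Reasoning: P(9,6) = 60,480 but C(9,6) = 84; they differ by a factor of 6! = 720, so the statement does not hold.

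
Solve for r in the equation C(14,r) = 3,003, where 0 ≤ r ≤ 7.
C(14,r) is increasing for 0 ≤ r ≤ 7. Stepping up (C(14,r+1) = C(14,r)·(14−r)/(r+1)): C(14,1) = 14, C(14,2) = 91, C(14,3) = 364, C(14,4) = 1,001, C(14,5) = 2,002, C(14,6) = 3,003 ✓. So r = 6.

Answer: 6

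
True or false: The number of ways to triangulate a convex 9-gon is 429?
True

Reasoning: Triangulations of a convex 9-gon are counted by the Catalan number C_7: C_7 = C(14,7)/(7+1) = 3,432/8 = 429.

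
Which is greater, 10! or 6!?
10!

Solution: 10!=3,628,800, 6!=720. 10! > 6!.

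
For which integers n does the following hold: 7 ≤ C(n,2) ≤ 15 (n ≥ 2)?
C(4,2)=6; C(5,2)=10; C(6,2)=15; C(7,2)=21. So valid n = 5, 6.

Answer: 5, 6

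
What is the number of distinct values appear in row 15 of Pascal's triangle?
8

Working:
Row 15 has entries C(15,0)..C(15,15); by symmetry C(15,k)=C(15,15-k), giving 8 distinct values.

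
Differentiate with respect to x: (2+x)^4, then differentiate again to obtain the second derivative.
12(2+x)^2

First derivative: 4(2+x)^{3}. Second derivative: 4·3·(2+x)^{2} = 12(2+x)^{2}.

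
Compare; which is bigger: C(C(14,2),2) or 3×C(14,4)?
C(C(14,2),2)

Reasoning: C(C(14,2),2)=4,095, 3×C(14,4)=3,003.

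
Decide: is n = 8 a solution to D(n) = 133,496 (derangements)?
No

Working:
D(8) = (8-1)·[D(7) + D(6)] = 7·[1,854 + 265] = 14,833, which does not equal 133,496.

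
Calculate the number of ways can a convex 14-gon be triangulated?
208,012

Using the Catalan number formula: C_n = C(2n, n) / (n+1)
C_12 = C(24, 12) / (12+1)
     = 2704156 / 13
     = 208,012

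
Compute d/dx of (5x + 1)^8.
40(5x + 1)^7

Working:
Chain rule: 8(5x+1)^{7} × 5 = 40(5x+1)^{7}.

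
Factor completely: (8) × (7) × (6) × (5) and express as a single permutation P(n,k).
P(8,4) = 8!/(4)!

Reasoning: Product of 4 consecutive descending integers starting at 8: P(8,4) = 8!/4! = 1,680.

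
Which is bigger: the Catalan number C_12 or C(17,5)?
C_12

Working:
C_12 = C(24,12)/(12+1) = 2,704,156/13 = 208,012; C(17,5) = 6,188.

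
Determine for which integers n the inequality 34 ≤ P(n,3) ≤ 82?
5

Explanation: P(4,3)=24; P(5,3)=60; P(6,3)=120. So valid n = 5.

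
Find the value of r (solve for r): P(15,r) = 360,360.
5

Reasoning: P(15,r) = 15·14·…·(15−r+1), a product of r factors. Multiplying down from 15: 15 = 15; 15·14 = 210; 15·14·13 = 2,730; 15·14·13·12 = 32,760; 15·14·13·12·11 = 360,360 ✓ (5 factors). So r = 5.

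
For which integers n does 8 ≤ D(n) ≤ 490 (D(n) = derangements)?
4, 5, 6

Solution: Using D(n) = (n−1)[D(n−1) + D(n−2)] with D(1)=0, D(2)=1: D(3)=2; D(4)=9; D(5)=44; D(6)=265; D(7)=1,854. So valid n = 4, 5, 6.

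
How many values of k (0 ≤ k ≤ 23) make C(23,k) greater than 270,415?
Row 23 is unimodal and symmetric about k=23/2. C(23,7)=245,157 ≤ 270,415; C(23,8)=490,314 > 270,415; by symmetry C(23,k) > 270,415 for k = 8..15. That's 15 - 8 + 1 = 8 values.
Final answer: 8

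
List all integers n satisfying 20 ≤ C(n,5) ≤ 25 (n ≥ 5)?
7
C(6,5)=6; C(7,5)=21; C(8,5)=56. So valid n = 7.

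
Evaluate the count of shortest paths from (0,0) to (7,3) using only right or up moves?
Choose 7 rights from 10 moves: C(10,7) = 120.

Answer: 120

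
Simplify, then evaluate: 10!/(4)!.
151,200
This equals 10×9×...×5 = 151,200.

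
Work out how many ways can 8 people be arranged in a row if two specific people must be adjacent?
10,080

Treat pair as unit: (8-1)! arrangements × 2 internal orders = 10,080.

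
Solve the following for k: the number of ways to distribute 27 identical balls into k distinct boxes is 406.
Stars and bars: the count is C(27+k−1, k−1), increasing in k. k=2: C(28,1) = 28, k=3: C(29,2) = 406 ✓. So k = 3.
Final answer: 3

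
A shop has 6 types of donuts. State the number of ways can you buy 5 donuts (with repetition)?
252

Working:
Stars and bars: C(5+6-1, 5) = C(10, 5) = 252.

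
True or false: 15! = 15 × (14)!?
By definition n! = n × (n-1)!, so 15! = 15 × 14!.

Answer: True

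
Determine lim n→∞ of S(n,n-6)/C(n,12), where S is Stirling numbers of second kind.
The leading term of S(n,n-6) as a polynomial in n is (11)!!·C(n,12), so the ratio → (11)!! = 10395.
Final answer: 10395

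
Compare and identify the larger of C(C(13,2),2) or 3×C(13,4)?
C(C(13,2),2)=3,003, 3×C(13,4)=2,145.

Answer: C(C(13,2),2)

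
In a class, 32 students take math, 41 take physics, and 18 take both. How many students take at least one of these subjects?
|A∪B| = |A|+|B|-|A∩B| = 32+41-18 = 55.

Answer: 55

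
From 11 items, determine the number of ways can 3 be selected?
C(11,3) = 11! / (3! × (11-3)!)
         = 11! / (3! × 8!)
         = 165
Final answer: 165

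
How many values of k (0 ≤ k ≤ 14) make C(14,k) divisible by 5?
0
Checking C(14,k) mod 5 for k = 0..14: none are divisible by 5. Count = 0.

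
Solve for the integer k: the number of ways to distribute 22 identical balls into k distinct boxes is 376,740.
7

Reasoning: Stars and bars: the count is C(22+k−1, k−1), increasing in k. k=5: C(26,4) = 14,950, k=6: C(27,5) = 80,730, k=7: C(28,6) = 376,740 ✓. So k = 7.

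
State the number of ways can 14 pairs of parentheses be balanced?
2,674,440

Using the Catalan number formula: C_n = C(2n, n) / (n+1)
C_14 = C(28, 14) / (14+1)
     = 40116600 / 15
     = 2,674,440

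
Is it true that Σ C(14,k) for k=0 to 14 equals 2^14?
Binomial theorem: Σ C(14,k) = (1+1)^14 = 2^14 = 16,384; RHS 2^14 = 16,384.
Final answer: True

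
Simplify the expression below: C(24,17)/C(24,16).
8/17

Explanation: C(n,k+1)/C(n,k) = (n−k)/(k+1). Here (24−16)/(16+1) = 8/17 = 8/17.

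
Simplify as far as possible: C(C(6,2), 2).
C(6,2) = 15, then C(15, 2) = 105.

Answer: 105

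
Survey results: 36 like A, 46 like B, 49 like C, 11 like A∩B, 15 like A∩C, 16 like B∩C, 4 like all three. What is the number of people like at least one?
93

Working:
|A∪B∪C| = 36+46+49-11-15-16+4 = 93.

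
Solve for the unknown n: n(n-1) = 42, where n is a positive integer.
7

Working:
n² − n − 42 = 0, so n = (1 ± √(1 + 4·42))/2 = (1 ± √169)/2 = (1 ± 13)/2, i.e. n = 7 or n = -6. Taking the positive root, n = 7 (check: 7×6 = 42).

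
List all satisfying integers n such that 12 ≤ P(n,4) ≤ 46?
P(3,4)=0; P(4,4)=24; P(5,4)=120. So valid n = 4.

Answer: 4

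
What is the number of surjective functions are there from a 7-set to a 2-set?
126

Reasoning: Onto functions = 2! × S(7,2)
First compute S(7,2) via recurrence:
Using the Stirling recurrence: S(n,k) = k·S(n-1,k) + S(n-1,k-1)
S(7,2) = 2·S(6,2) + S(6,1)
         = 2·31 + 1
         = 62 + 1
         = 63
Then: 2 × 63 = 126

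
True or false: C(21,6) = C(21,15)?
True

C(21,6) = C(21,21-6) by the symmetry property; both equal 54,264.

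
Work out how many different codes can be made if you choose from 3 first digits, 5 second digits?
By the multiplication principle: 3 × 5 = 15.
Final answer: 15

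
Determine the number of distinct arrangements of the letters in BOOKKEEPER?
151,200

Solution: Word has 10 letters (B=1, O=2, K=2, E=3, P=1, R=1). Arrangements: 10!/Π(k!) = 151,200.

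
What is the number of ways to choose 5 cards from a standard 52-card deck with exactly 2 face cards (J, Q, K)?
12 face cards and 40 non-face cards: C(12,2) × C(40,3) = 66 × 9,880 = 652,080.
Final answer: 652,080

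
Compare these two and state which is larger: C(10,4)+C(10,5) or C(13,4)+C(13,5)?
C(13,4)+C(13,5)

Reasoning: First=462, Second=2,002.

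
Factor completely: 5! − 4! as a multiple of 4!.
4 × 4! = 96

Reasoning: 5! − 4! = 5·4! − 4! = (5 − 1)·4! = 4 × 4! = 96.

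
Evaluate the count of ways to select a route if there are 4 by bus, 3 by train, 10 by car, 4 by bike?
21

Solution: By the addition principle: 4 + 3 + 10 + 4 = 21.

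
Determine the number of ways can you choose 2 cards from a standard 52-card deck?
C(52,2) = 1,326.
Final answer: 1,326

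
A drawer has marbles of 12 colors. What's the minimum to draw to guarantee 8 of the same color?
85

Reasoning: Worst case: 7 of each = 84. One more: 85.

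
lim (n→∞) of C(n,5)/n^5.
1/120

C(n,5) ≈ n^5/5! for large n. Limit = 1/5! = 1/120.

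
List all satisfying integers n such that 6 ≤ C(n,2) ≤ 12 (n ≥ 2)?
C(3,2)=3; C(4,2)=6; C(5,2)=10; C(6,2)=15. So valid n = 4, 5.
Final answer: 4, 5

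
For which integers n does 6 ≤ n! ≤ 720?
n! is strictly increasing; 3! = 6 and 6! = 720, so valid n = 3, 4, 5, 6.
Final answer: 3, 4, 5, 6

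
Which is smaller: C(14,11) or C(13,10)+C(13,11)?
Equal

Explanation: By Pascal's identity: C(14,11) = C(13,10)+C(13,11) = 364. Equal.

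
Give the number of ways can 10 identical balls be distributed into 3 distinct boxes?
66

Solution: C(10+3-1, 3-1) = C(12, 2) = 66.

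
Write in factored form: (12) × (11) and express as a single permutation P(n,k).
Product of 2 consecutive descending integers starting at 12: P(12,2) = 12!/10! = 132.
Final answer: P(12,2) = 12!/(10)!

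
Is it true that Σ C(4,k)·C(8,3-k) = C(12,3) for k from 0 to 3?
True

Working:
Vandermonde's identity gives C(12,3) = 220; RHS C(12,3) = 220.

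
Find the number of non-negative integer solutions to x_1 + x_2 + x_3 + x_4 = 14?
680

Solution: C(14+4-1, 4-1) = 680.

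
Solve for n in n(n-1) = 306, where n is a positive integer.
18

Working:
n² − n − 306 = 0, so n = (1 ± √(1 + 4·306))/2 = (1 ± √1,225)/2 = (1 ± 35)/2, i.e. n = 18 or n = -17. Taking the positive root, n = 18 (check: 18×17 = 306).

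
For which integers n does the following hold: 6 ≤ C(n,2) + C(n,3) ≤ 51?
4, 5, 6
C(3,2)+C(3,3)=4; C(4,2)+C(4,3)=10; C(5,2)+C(5,3)=20; C(6,2)+C(6,3)=35; C(7,2)+C(7,3)=56. So valid n = 4, 5, 6.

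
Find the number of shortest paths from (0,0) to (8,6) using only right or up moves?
3,003

Choose 8 rights from 14 moves: C(14,8) = 3,003.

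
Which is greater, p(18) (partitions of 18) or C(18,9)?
C(18,9)

Solution: Pentagonal recurrence p(n) = p(n−1) + p(n−2) − p(n−5) − p(n−7) + …: p(18) = p(17) + p(16) − p(13) − p(11) + p(6) + p(3) = 297 + 231 − 101 − 56 + 11 + 3 = 385; C(18,9) = 48,620.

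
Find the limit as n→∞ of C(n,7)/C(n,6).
C(n,7)/C(n,6) = (n-6)/7 → ∞ as n → ∞.
Final answer: ∞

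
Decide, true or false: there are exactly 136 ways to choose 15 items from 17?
True

C(17,15) = 136.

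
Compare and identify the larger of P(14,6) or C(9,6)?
P(14,6)=2,162,160, C(9,6)=84.

Answer: P(14,6)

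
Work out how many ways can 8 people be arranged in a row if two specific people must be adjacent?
10,080

Solution: Treat pair as unit: (8-1)! arrangements × 2 internal orders = 10,080.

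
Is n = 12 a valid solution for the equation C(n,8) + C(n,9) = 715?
C(12,8) + C(12,9) = 495 + 220 = 715, which equals 715.
Final answer: Yes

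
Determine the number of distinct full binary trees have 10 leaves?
4,862
Using the Catalan number formula: C_n = C(2n, n) / (n+1)
C_9 = C(18, 9) / (9+1)
     = 48620 / 10
     = 4,862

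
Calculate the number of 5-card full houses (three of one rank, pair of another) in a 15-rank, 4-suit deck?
Triple rank: 15. Triple suits: C(4,3)=4. Pair rank: 14. Pair suits: C(4,2)=6. Total: 5,040.
Final answer: 5,040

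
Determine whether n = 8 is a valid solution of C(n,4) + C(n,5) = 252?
No

C(8,4) + C(8,5) = 70 + 56 = 126, which does not equal 252.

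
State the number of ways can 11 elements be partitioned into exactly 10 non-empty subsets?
55

This equals S(11,10), the Stirling number of the 2nd kind.
Using the Stirling recurrence: S(n,k) = k·S(n-1,k) + S(n-1,k-1)
S(11,10) = 10·S(10,10) + S(10,9)
         = 10·1 + 45
         = 10 + 45
         = 55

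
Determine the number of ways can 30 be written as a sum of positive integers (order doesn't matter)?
Pentagonal recurrence p(n) = p(n−1) + p(n−2) − p(n−5) − p(n−7) + …: p(30) = p(29) + p(28) − p(25) − p(23) + p(18) + p(15) − p(8) − p(4) = 4,565 + 3,718 − 1,958 − 1,255 + 385 + 176 − 22 − 5 = 5,604.

Answer: 5,604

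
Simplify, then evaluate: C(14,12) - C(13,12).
78

Solution: C(14,12) - C(13,12) = C(13,11) = 78.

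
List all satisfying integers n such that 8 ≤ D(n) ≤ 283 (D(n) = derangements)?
4, 5, 6

Reasoning: Using D(n) = (n−1)[D(n−1) + D(n−2)] with D(1)=0, D(2)=1: D(3)=2; D(4)=9; D(5)=44; D(6)=265; D(7)=1,854. So valid n = 4, 5, 6.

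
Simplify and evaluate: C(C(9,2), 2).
630

Reasoning: C(9,2) = 36, then C(36, 2) = 630.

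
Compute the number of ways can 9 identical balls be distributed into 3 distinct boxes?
55

Reasoning: C(9+3-1, 3-1) = C(11, 2) = 55.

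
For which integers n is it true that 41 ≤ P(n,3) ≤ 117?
5

Working:
P(4,3)=24; P(5,3)=60; P(6,3)=120. So valid n = 5.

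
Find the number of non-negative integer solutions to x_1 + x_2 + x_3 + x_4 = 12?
C(12+4-1, 4-1) = 455.

Answer: 455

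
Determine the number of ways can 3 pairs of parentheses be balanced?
5
Using the Catalan number formula: C_n = C(2n, n) / (n+1)
C_3 = C(6, 3) / (3+1)
     = 20 / 4
     = 5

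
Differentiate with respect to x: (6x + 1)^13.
78(6x + 1)^12

Explanation: Chain rule: 13(6x+1)^{12} × 6 = 78(6x+1)^{12}.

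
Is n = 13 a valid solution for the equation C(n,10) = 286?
C(13,10) = 13·12·11·10·9·8·7·6·5·4/10! = 1,037,836,800/3,628,800 = 286, which equals 286.

Answer: Yes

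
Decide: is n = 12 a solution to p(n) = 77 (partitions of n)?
Yes

Solution: Pentagonal recurrence p(n) = p(n−1) + p(n−2) − p(n−5) − p(n−7) + …: p(12) = p(11) + p(10) − p(7) − p(5) + p(0) = 56 + 42 − 15 − 7 + 1 = 77, which equals 77.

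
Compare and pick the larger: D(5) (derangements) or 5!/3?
D(5) = (5-1)·[D(4) + D(3)] = 4·[9 + 2] = 44; 5!/3 = 120/3 = 40.

Answer: D(5)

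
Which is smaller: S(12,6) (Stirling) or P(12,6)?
P(12,6)

S(12,6) = 6·S(11,6) + S(11,5) = 6·179,487 + 246,730 = 1,323,652; P(12,6) = 665,280.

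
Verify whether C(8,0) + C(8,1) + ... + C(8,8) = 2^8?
True

Solution: Binomial theorem with x = y = 1: Σ C(8,i) = (1+1)^8 = 2^8 = 256. The statement holds.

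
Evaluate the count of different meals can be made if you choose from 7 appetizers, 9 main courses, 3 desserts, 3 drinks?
By the multiplication principle: 7 × 9 × 3 × 3 = 567.

Answer: 567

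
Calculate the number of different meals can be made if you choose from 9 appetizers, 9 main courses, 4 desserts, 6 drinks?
1,944

Explanation: By the multiplication principle: 9 × 9 × 4 × 6 = 1,944.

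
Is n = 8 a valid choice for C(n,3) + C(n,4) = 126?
C(8,3) + C(8,4) = 56 + 70 = 126, which equals 126.
Final answer: Yes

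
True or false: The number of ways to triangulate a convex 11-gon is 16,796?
False

Explanation: Triangulations of a convex 11-gon are counted by the Catalan number C_9: C_9 = C(18,9)/(9+1) = 48,620/10 = 4,862.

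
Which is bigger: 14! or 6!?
14!=87,178,291,200, 6!=720. 14! > 6!.
Final answer: 14!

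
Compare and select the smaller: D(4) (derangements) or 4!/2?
D(4) = (4-1)·[D(3) + D(2)] = 3·[2 + 1] = 9; 4!/2 = 24/2 = 12.
Final answer: D(4)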